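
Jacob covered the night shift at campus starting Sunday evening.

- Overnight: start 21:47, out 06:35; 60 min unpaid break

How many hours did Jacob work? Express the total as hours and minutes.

Overnight: 21:47 → midnight = 2 h 13 min; midnight → 06:35 = 6 h 35 min; span 8 h 48 min; less 60 min break → 7 h 48 min

7 h 48 min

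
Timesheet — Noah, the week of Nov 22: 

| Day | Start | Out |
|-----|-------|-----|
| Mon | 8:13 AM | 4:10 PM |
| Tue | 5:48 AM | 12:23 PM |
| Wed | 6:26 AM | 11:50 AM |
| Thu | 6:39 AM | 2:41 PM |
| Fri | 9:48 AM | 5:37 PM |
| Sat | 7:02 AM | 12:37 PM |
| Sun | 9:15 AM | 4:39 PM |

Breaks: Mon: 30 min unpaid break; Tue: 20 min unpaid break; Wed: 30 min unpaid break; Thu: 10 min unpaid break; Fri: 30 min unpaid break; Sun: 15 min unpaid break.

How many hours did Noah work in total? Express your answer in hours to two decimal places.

46.52 hours

Mon: 8:13 AM–4:10 PM = 7 h 57 min; less 30 min break → 7 h 27 min
Tue: 5:48 AM–12:23 PM = 6 h 35 min; less 20 min break → 6 h 15 min
Wed: 6:26 AM–11:50 AM = 5 h 24 min; less 30 min break → 4 h 54 min
Thu: 6:39 AM–2:41 PM = 8 h 2 min; less 10 min break → 7 h 52 min
Fri: 9:48 AM–5:37 PM = 7 h 49 min; less 30 min break → 7 h 19 min
Sat: 7:02 AM–12:37 PM = 5 h 35 min
Sun: 9:15 AM–4:39 PM = 7 h 24 min; less 15 min break → 7 h 9 min
Total: 7 h 27 min + 6 h 15 min + 4 h 54 min + 7 h 52 min + 7 h 19 min + 5 h 35 min + 7 h 9 min = 46 h 31 min.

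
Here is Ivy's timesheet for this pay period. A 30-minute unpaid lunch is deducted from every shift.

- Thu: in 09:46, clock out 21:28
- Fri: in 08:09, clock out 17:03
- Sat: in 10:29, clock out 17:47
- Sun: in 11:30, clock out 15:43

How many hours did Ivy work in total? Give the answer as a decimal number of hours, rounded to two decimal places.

Thu: 09:46–21:28 = 11 h 42 min; less 30 min break → 11 h 12 min
Fri: 08:09–17:03 = 8 h 54 min; less 30 min break → 8 h 24 min
Sat: 10:29–17:47 = 7 h 18 min; less 30 min break → 6 h 48 min
Sun: 11:30–15:43 = 4 h 13 min; less 30 min break → 3 h 43 min
Total: 11 h 12 min + 8 h 24 min + 6 h 48 min + 3 h 43 min = 30 h 7 min.

30.12 hours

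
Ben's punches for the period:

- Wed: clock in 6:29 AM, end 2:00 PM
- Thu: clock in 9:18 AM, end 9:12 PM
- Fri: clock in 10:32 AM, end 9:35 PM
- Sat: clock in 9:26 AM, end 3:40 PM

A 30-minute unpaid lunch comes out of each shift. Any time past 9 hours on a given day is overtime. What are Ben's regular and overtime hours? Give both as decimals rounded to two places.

Wed: 6:29 AM–2:00 PM = 7 h 31 min; less 30 min break → 7 h 1 min
Thu: 9:18 AM–9:12 PM = 11 h 54 min; less 30 min break → 11 h 24 min
Fri: 10:32 AM–9:35 PM = 11 h 3 min; less 30 min break → 10 h 33 min
Sat: 9:26 AM–3:40 PM = 6 h 14 min; less 30 min break → 5 h 44 min
Wed reg 7 h 1 min / OT 0 h 0 min; Thu reg 9 h 0 min / OT 2 h 24 min; Fri reg 9 h 0 min / OT 1 h 33 min; Sat reg 5 h 44 min / OT 0 h 0 min.
Totals: regular 30 h 45 min, overtime 3 h 57 min.

Regular 30.75 hours, overtime 3.95 hours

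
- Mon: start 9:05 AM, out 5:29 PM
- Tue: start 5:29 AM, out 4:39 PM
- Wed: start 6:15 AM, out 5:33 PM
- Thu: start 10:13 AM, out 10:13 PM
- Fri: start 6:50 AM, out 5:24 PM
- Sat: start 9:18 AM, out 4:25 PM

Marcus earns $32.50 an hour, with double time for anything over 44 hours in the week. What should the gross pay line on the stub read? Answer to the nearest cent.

$2505.75

Mon: 9:05 AM–5:29 PM = 8 h 24 min
Tue: 5:29 AM–4:39 PM = 11 h 10 min
Wed: 6:15 AM–5:33 PM = 11 h 18 min
Thu: 10:13 AM–10:13 PM = 12 h 0 min
Fri: 6:50 AM–5:24 PM = 10 h 34 min
Sat: 9:18 AM–4:25 PM = 7 h 7 min
Total worked: 60 h 33 min = 3633 min.
Regular 44 h 0 min = 2640 min at $32.50/h; overtime 16 h 33 min = 993 min at $65.00/h.
Pay = (2640 × $32.50 + 993 × $65.00) ÷ 60 = $2505.75.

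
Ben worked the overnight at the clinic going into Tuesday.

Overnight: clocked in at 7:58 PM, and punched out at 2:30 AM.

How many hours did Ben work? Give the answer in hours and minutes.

6 h 32 min

Overnight: 7:58 PM → midnight = 4 h 2 min; midnight → 2:30 AM = 2 h 30 min; span 6 h 32 min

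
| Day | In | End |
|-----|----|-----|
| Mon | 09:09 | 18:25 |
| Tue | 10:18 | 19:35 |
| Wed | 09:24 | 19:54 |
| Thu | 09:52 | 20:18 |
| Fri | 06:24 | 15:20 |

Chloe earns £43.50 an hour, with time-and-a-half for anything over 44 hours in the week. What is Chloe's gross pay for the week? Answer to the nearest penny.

£2202.19

Mon: 09:09–18:25 = 9 h 16 min
Tue: 10:18–19:35 = 9 h 17 min
Wed: 09:24–19:54 = 10 h 30 min
Thu: 09:52–20:18 = 10 h 26 min
Fri: 06:24–15:20 = 8 h 56 min
Total worked: 48 h 25 min = 2905 min.
Regular 44 h 0 min = 2640 min at £43.50/h; overtime 4 h 25 min = 265 min at £65.25/h.
Pay = (2640 × £43.50 + 265 × £65.25) ÷ 60 = £2202.19.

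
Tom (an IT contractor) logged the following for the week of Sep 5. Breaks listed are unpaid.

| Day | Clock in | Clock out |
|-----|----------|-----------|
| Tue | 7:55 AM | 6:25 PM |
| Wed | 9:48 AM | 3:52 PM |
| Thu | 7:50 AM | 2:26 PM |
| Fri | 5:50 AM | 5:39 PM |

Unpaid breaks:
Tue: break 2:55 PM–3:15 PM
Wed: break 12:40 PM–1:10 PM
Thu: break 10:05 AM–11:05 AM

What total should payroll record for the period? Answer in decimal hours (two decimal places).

33.15 hours

Tue: 7:55 AM–6:25 PM = 10 h 30 min; less 20 min break → 10 h 10 min
Wed: 9:48 AM–3:52 PM = 6 h 4 min; less 30 min break → 5 h 34 min
Thu: 7:50 AM–2:26 PM = 6 h 36 min; less 60 min break → 5 h 36 min
Fri: 5:50 AM–5:39 PM = 11 h 49 min
Total: 10 h 10 min + 5 h 34 min + 5 h 36 min + 11 h 49 min = 33 h 9 min.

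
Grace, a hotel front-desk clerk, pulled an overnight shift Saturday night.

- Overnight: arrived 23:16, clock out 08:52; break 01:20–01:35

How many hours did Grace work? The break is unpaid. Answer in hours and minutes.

9 h 21 min

Overnight: 23:16 → midnight = 0 h 44 min; midnight → 08:52 = 8 h 52 min; span 9 h 36 min; less 15 min break → 9 h 21 min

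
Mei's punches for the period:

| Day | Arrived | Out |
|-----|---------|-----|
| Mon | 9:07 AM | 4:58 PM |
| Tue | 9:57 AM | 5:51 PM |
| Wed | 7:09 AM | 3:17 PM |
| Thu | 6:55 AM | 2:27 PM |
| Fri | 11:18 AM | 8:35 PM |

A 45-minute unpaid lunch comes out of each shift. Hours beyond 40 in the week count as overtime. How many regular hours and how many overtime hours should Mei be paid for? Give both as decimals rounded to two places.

Mon: 9:07 AM–4:58 PM = 7 h 51 min; less 45 min break → 7 h 6 min
Tue: 9:57 AM–5:51 PM = 7 h 54 min; less 45 min break → 7 h 9 min
Wed: 7:09 AM–3:17 PM = 8 h 8 min; less 45 min break → 7 h 23 min
Thu: 6:55 AM–2:27 PM = 7 h 32 min; less 45 min break → 6 h 47 min
Fri: 11:18 AM–8:35 PM = 9 h 17 min; less 45 min break → 8 h 32 min
Total worked: 36 h 57 min = 36.95 h.
Threshold 40 h → overtime 0 h 0 min, regular 36 h 57 min.

Regular 36.95 hours, overtime 0.00 hours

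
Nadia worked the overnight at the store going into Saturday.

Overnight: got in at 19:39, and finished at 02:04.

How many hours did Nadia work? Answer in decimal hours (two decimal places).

Overnight: 19:39 → midnight = 4 h 21 min; midnight → 02:04 = 2 h 4 min; span 6 h 25 min

6.42 hours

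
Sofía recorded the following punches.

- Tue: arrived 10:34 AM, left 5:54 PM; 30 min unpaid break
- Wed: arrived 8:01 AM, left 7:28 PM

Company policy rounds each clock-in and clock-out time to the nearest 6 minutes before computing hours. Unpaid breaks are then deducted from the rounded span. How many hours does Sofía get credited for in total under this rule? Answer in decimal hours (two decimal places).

Tue: in 10:34 AM→10:36 AM, out 5:54 PM→5:54 PM; 7 h 18 min − 30 min = 6 h 48 min
Wed: in 8:01 AM→8:00 AM, out 7:28 PM→7:30 PM; 11 h 30 min
Total credited: 18 h 18 min.

18.30 hours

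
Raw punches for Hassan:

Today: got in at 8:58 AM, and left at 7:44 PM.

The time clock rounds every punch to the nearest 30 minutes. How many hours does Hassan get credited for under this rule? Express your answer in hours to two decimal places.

Today: in 8:58 AM→9:00 AM, out 7:44 PM→7:30 PM; 10 h 30 min

10.50 hours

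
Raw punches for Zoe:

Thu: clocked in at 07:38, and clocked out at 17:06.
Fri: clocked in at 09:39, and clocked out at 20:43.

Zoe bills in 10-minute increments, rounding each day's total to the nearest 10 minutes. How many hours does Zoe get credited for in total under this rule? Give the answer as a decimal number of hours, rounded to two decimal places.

20.50 hours

Thu: 07:38–17:06 = 9 h 28 min → rounds to 9 h 30 min
Fri: 09:39–20:43 = 11 h 4 min → rounds to 11 h 0 min
Total credited: 20 h 30 min.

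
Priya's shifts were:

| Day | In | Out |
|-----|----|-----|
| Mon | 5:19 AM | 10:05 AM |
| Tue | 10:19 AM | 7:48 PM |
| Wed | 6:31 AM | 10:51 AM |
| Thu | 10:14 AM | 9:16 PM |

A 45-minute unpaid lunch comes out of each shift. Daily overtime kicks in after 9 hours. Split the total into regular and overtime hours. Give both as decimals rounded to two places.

Mon: 5:19 AM–10:05 AM = 4 h 46 min; less 45 min break → 4 h 1 min
Tue: 10:19 AM–7:48 PM = 9 h 29 min; less 45 min break → 8 h 44 min
Wed: 6:31 AM–10:51 AM = 4 h 20 min; less 45 min break → 3 h 35 min
Thu: 10:14 AM–9:16 PM = 11 h 2 min; less 45 min break → 10 h 17 min
Mon reg 4 h 1 min / OT 0 h 0 min; Tue reg 8 h 44 min / OT 0 h 0 min; Wed reg 3 h 35 min / OT 0 h 0 min; Thu reg 9 h 0 min / OT 1 h 17 min.
Totals: regular 25 h 20 min, overtime 1 h 17 min.

Regular 25.33 hours, overtime 1.28 hours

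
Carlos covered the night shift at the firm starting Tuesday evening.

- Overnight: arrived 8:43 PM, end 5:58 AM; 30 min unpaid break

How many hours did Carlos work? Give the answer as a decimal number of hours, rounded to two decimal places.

8.75 hours

Overnight: 8:43 PM → midnight = 3 h 17 min; midnight → 5:58 AM = 5 h 58 min; span 9 h 15 min; less 30 min break → 8 h 45 min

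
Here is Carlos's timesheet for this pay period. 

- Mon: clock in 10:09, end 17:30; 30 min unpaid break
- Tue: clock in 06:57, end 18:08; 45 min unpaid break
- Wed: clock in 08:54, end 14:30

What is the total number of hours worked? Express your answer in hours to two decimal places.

22.88 hours

Mon: 10:09–17:30 = 7 h 21 min; less 30 min break → 6 h 51 min
Tue: 06:57–18:08 = 11 h 11 min; less 45 min break → 10 h 26 min
Wed: 08:54–14:30 = 5 h 36 min
Total: 6 h 51 min + 10 h 26 min + 5 h 36 min = 22 h 53 min.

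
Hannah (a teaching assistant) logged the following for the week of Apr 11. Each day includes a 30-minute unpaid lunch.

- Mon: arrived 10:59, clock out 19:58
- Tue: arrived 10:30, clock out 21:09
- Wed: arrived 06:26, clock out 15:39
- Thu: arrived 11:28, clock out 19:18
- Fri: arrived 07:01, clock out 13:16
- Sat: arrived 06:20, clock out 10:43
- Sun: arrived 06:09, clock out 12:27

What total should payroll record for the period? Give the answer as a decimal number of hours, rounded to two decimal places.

Mon: 10:59–19:58 = 8 h 59 min; less 30 min break → 8 h 29 min
Tue: 10:30–21:09 = 10 h 39 min; less 30 min break → 10 h 9 min
Wed: 06:26–15:39 = 9 h 13 min; less 30 min break → 8 h 43 min
Thu: 11:28–19:18 = 7 h 50 min; less 30 min break → 7 h 20 min
Fri: 07:01–13:16 = 6 h 15 min; less 30 min break → 5 h 45 min
Sat: 06:20–10:43 = 4 h 23 min; less 30 min break → 3 h 53 min
Sun: 06:09–12:27 = 6 h 18 min; less 30 min break → 5 h 48 min
Total: 8 h 29 min + 10 h 9 min + 8 h 43 min + 7 h 20 min + 5 h 45 min + 3 h 53 min + 5 h 48 min = 50 h 7 min.

50.12 hours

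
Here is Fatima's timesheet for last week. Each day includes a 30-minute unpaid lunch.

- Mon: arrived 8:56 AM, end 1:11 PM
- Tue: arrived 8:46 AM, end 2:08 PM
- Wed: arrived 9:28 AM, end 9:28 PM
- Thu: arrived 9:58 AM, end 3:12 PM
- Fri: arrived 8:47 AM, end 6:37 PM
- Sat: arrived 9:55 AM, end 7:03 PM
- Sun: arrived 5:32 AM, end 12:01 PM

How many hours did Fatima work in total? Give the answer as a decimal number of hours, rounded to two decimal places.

48.80 hours

Mon: 8:56 AM–1:11 PM = 4 h 15 min; less 30 min break → 3 h 45 min
Tue: 8:46 AM–2:08 PM = 5 h 22 min; less 30 min break → 4 h 52 min
Wed: 9:28 AM–9:28 PM = 12 h 0 min; less 30 min break → 11 h 30 min
Thu: 9:58 AM–3:12 PM = 5 h 14 min; less 30 min break → 4 h 44 min
Fri: 8:47 AM–6:37 PM = 9 h 50 min; less 30 min break → 9 h 20 min
Sat: 9:55 AM–7:03 PM = 9 h 8 min; less 30 min break → 8 h 38 min
Sun: 5:32 AM–12:01 PM = 6 h 29 min; less 30 min break → 5 h 59 min
Total: 3 h 45 min + 4 h 52 min + 11 h 30 min + 4 h 44 min + 9 h 20 min + 8 h 38 min + 5 h 59 min = 48 h 48 min.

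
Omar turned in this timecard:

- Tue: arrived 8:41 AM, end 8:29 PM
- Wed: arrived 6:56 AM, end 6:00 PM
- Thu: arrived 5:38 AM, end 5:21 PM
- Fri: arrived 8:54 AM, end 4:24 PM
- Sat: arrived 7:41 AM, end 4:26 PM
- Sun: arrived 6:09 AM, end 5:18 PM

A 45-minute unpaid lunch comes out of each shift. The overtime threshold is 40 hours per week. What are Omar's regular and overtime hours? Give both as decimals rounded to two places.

Regular 40.00 hours, overtime 17.48 hours

Tue: 8:41 AM–8:29 PM = 11 h 48 min; less 45 min break → 11 h 3 min
Wed: 6:56 AM–6:00 PM = 11 h 4 min; less 45 min break → 10 h 19 min
Thu: 5:38 AM–5:21 PM = 11 h 43 min; less 45 min break → 10 h 58 min
Fri: 8:54 AM–4:24 PM = 7 h 30 min; less 45 min break → 6 h 45 min
Sat: 7:41 AM–4:26 PM = 8 h 45 min; less 45 min break → 8 h 0 min
Sun: 6:09 AM–5:18 PM = 11 h 9 min; less 45 min break → 10 h 24 min
Total worked: 57 h 29 min = 57.48 h.
Threshold 40 h → overtime 17 h 29 min, regular 40 h 0 min.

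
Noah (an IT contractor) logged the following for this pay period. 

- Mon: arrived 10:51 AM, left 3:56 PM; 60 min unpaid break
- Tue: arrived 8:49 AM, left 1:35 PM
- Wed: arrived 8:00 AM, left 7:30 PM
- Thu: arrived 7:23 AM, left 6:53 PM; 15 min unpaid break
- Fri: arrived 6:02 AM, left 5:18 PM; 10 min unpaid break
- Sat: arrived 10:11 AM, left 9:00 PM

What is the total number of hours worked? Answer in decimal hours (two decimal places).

Mon: 10:51 AM–3:56 PM = 5 h 5 min; less 60 min break → 4 h 5 min
Tue: 8:49 AM–1:35 PM = 4 h 46 min
Wed: 8:00 AM–7:30 PM = 11 h 30 min
Thu: 7:23 AM–6:53 PM = 11 h 30 min; less 15 min break → 11 h 15 min
Fri: 6:02 AM–5:18 PM = 11 h 16 min; less 10 min break → 11 h 6 min
Sat: 10:11 AM–9:00 PM = 10 h 49 min
Total: 4 h 5 min + 4 h 46 min + 11 h 30 min + 11 h 15 min + 11 h 6 min + 10 h 49 min = 53 h 31 min.

53.52 hours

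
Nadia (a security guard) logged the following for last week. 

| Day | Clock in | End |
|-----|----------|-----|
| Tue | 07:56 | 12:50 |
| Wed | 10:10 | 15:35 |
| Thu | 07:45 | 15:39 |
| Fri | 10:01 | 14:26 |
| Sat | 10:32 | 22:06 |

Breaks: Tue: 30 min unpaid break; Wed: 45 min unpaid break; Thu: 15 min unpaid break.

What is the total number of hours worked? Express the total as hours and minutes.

Tue: 07:56–12:50 = 4 h 54 min; less 30 min break → 4 h 24 min
Wed: 10:10–15:35 = 5 h 25 min; less 45 min break → 4 h 40 min
Thu: 07:45–15:39 = 7 h 54 min; less 15 min break → 7 h 39 min
Fri: 10:01–14:26 = 4 h 25 min
Sat: 10:32–22:06 = 11 h 34 min
Total: 4 h 24 min + 4 h 40 min + 7 h 39 min + 4 h 25 min + 11 h 34 min = 32 h 42 min.

32 h 42 min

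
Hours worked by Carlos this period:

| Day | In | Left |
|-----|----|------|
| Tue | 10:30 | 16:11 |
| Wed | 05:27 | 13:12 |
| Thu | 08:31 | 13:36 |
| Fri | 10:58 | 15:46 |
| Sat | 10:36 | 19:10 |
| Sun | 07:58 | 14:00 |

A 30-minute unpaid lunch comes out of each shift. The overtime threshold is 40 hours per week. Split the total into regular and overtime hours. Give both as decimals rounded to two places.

Tue: 10:30–16:11 = 5 h 41 min; less 30 min break → 5 h 11 min
Wed: 05:27–13:12 = 7 h 45 min; less 30 min break → 7 h 15 min
Thu: 08:31–13:36 = 5 h 5 min; less 30 min break → 4 h 35 min
Fri: 10:58–15:46 = 4 h 48 min; less 30 min break → 4 h 18 min
Sat: 10:36–19:10 = 8 h 34 min; less 30 min break → 8 h 4 min
Sun: 07:58–14:00 = 6 h 2 min; less 30 min break → 5 h 32 min
Total worked: 34 h 55 min = 34.92 h.
Threshold 40 h → overtime 0 h 0 min, regular 34 h 55 min.

Regular 34.92 hours, overtime 0.00 hours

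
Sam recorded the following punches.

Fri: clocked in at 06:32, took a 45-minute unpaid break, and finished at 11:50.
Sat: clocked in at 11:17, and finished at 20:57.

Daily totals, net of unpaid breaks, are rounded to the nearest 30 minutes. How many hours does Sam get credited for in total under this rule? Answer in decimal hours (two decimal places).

14.00 hours

Fri: 06:32–11:50 = 5 h 18 min − 45 min = 4 h 33 min → rounds to 4 h 30 min
Sat: 11:17–20:57 = 9 h 40 min → rounds to 9 h 30 min
Total credited: 14 h 0 min.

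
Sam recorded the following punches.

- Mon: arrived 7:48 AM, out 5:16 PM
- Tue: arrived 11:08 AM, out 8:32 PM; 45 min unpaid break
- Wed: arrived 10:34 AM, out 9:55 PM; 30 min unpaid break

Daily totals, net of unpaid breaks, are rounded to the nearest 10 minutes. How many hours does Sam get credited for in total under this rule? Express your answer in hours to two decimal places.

29.00 hours

Mon: 7:48 AM–5:16 PM = 9 h 28 min → rounds to 9 h 30 min
Tue: 11:08 AM–8:32 PM = 9 h 24 min − 45 min = 8 h 39 min → rounds to 8 h 40 min
Wed: 10:34 AM–9:55 PM = 11 h 21 min − 30 min = 10 h 51 min → rounds to 10 h 50 min
Total credited: 29 h 0 min.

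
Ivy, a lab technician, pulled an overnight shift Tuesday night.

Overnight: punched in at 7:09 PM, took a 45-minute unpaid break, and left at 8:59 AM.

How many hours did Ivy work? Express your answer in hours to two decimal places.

Overnight: 7:09 PM → midnight = 4 h 51 min; midnight → 8:59 AM = 8 h 59 min; span 13 h 50 min; less 45 min break → 13 h 5 min

13.08 hours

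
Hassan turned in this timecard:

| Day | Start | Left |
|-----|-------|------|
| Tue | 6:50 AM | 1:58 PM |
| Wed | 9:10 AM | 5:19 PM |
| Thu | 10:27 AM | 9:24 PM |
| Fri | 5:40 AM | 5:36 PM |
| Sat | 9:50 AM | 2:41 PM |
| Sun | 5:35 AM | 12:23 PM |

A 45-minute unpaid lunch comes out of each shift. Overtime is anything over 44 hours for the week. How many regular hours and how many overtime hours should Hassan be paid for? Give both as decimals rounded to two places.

Tue: 6:50 AM–1:58 PM = 7 h 8 min; less 45 min break → 6 h 23 min
Wed: 9:10 AM–5:19 PM = 8 h 9 min; less 45 min break → 7 h 24 min
Thu: 10:27 AM–9:24 PM = 10 h 57 min; less 45 min break → 10 h 12 min
Fri: 5:40 AM–5:36 PM = 11 h 56 min; less 45 min break → 11 h 11 min
Sat: 9:50 AM–2:41 PM = 4 h 51 min; less 45 min break → 4 h 6 min
Sun: 5:35 AM–12:23 PM = 6 h 48 min; less 45 min break → 6 h 3 min
Total worked: 45 h 19 min = 45.32 h.
Threshold 44 h → overtime 1 h 19 min, regular 44 h 0 min.

Regular 44.00 hours, overtime 1.32 hours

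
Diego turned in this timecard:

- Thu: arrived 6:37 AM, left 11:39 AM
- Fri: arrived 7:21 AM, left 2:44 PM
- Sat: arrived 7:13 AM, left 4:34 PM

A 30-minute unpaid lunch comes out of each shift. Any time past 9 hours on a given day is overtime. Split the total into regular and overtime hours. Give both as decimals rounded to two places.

Thu: 6:37 AM–11:39 AM = 5 h 2 min; less 30 min break → 4 h 32 min
Fri: 7:21 AM–2:44 PM = 7 h 23 min; less 30 min break → 6 h 53 min
Sat: 7:13 AM–4:34 PM = 9 h 21 min; less 30 min break → 8 h 51 min
Thu reg 4 h 32 min / OT 0 h 0 min; Fri reg 6 h 53 min / OT 0 h 0 min; Sat reg 8 h 51 min / OT 0 h 0 min.
Totals: regular 20 h 16 min, overtime 0 h 0 min.

Regular 20.27 hours, overtime 0.00 hours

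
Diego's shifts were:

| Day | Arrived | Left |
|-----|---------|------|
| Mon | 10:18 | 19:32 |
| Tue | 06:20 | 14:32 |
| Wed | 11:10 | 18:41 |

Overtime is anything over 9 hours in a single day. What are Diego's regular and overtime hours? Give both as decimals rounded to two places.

Mon: 10:18–19:32 = 9 h 14 min
Tue: 06:20–14:32 = 8 h 12 min
Wed: 11:10–18:41 = 7 h 31 min
Mon reg 9 h 0 min / OT 0 h 14 min; Tue reg 8 h 12 min / OT 0 h 0 min; Wed reg 7 h 31 min / OT 0 h 0 min.
Totals: regular 24 h 43 min, overtime 0 h 14 min.

Regular 24.72 hours, overtime 0.23 hours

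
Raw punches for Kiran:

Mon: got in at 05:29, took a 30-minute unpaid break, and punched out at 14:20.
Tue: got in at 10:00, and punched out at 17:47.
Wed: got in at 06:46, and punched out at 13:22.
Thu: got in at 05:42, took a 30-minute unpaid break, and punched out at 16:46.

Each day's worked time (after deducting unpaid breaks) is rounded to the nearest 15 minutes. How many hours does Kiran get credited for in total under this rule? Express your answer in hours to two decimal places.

33.00 hours

Mon: 05:29–14:20 = 8 h 51 min − 30 min = 8 h 21 min → rounds to 8 h 15 min
Tue: 10:00–17:47 = 7 h 47 min → rounds to 7 h 45 min
Wed: 06:46–13:22 = 6 h 36 min → rounds to 6 h 30 min
Thu: 05:42–16:46 = 11 h 4 min − 30 min = 10 h 34 min → rounds to 10 h 30 min
Total credited: 33 h 0 min.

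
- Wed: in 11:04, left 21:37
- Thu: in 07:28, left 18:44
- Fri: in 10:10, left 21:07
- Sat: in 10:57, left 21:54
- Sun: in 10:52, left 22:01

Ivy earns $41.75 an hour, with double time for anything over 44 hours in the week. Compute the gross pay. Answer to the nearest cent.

$2744.37

Wed: 11:04–21:37 = 10 h 33 min
Thu: 07:28–18:44 = 11 h 16 min
Fri: 10:10–21:07 = 10 h 57 min
Sat: 10:57–21:54 = 10 h 57 min
Sun: 10:52–22:01 = 11 h 9 min
Total worked: 54 h 52 min = 3292 min.
Regular 44 h 0 min = 2640 min at $41.75/h; overtime 10 h 52 min = 652 min at $83.50/h.
Pay = (2640 × $41.75 + 652 × $83.50) ÷ 60 = $2744.37.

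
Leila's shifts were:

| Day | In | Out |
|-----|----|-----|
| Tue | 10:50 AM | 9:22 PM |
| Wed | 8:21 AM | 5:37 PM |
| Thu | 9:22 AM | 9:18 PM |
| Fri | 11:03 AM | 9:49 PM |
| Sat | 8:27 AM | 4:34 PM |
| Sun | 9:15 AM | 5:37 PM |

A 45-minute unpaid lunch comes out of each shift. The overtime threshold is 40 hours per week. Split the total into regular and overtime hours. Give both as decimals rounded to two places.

Tue: 10:50 AM–9:22 PM = 10 h 32 min; less 45 min break → 9 h 47 min
Wed: 8:21 AM–5:37 PM = 9 h 16 min; less 45 min break → 8 h 31 min
Thu: 9:22 AM–9:18 PM = 11 h 56 min; less 45 min break → 11 h 11 min
Fri: 11:03 AM–9:49 PM = 10 h 46 min; less 45 min break → 10 h 1 min
Sat: 8:27 AM–4:34 PM = 8 h 7 min; less 45 min break → 7 h 22 min
Sun: 9:15 AM–5:37 PM = 8 h 22 min; less 45 min break → 7 h 37 min
Total worked: 54 h 29 min = 54.48 h.
Threshold 40 h → overtime 14 h 29 min, regular 40 h 0 min.

Regular 40.00 hours, overtime 14.48 hours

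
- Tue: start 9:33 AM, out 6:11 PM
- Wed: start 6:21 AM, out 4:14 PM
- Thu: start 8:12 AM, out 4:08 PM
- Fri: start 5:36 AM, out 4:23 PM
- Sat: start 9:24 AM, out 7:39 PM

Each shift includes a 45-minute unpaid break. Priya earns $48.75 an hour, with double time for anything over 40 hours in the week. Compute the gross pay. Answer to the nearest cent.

Tue: 9:33 AM–6:11 PM = 8 h 38 min; less 45 min break → 7 h 53 min
Wed: 6:21 AM–4:14 PM = 9 h 53 min; less 45 min break → 9 h 8 min
Thu: 8:12 AM–4:08 PM = 7 h 56 min; less 45 min break → 7 h 11 min
Fri: 5:36 AM–4:23 PM = 10 h 47 min; less 45 min break → 10 h 2 min
Sat: 9:24 AM–7:39 PM = 10 h 15 min; less 45 min break → 9 h 30 min
Total worked: 43 h 44 min = 2624 min.
Regular 40 h 0 min = 2400 min at $48.75/h; overtime 3 h 44 min = 224 min at $97.50/h.
Pay = (2400 × $48.75 + 224 × $97.50) ÷ 60 = $2314.00.

$2314.00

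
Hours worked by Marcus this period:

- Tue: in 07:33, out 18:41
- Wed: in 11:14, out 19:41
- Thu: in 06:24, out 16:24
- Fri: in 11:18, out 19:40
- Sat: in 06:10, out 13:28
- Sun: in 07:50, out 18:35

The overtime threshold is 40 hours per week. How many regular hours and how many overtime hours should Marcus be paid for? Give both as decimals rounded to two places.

Regular 40.00 hours, overtime 16.00 hours

Tue: 07:33–18:41 = 11 h 8 min
Wed: 11:14–19:41 = 8 h 27 min
Thu: 06:24–16:24 = 10 h 0 min
Fri: 11:18–19:40 = 8 h 22 min
Sat: 06:10–13:28 = 7 h 18 min
Sun: 07:50–18:35 = 10 h 45 min
Total worked: 56 h 0 min = 56.00 h.
Threshold 40 h → overtime 16 h 0 min, regular 40 h 0 min.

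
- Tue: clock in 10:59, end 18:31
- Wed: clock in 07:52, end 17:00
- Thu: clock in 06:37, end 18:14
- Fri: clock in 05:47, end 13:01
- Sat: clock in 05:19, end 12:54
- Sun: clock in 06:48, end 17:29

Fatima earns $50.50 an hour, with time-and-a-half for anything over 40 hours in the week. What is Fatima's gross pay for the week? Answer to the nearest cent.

Tue: 10:59–18:31 = 7 h 32 min
Wed: 07:52–17:00 = 9 h 8 min
Thu: 06:37–18:14 = 11 h 37 min
Fri: 05:47–13:01 = 7 h 14 min
Sat: 05:19–12:54 = 7 h 35 min
Sun: 06:48–17:29 = 10 h 41 min
Total worked: 53 h 47 min = 3227 min.
Regular 40 h 0 min = 2400 min at $50.50/h; overtime 13 h 47 min = 827 min at $75.75/h.
Pay = (2400 × $50.50 + 827 × $75.75) ÷ 60 = $3064.09.

$3064.09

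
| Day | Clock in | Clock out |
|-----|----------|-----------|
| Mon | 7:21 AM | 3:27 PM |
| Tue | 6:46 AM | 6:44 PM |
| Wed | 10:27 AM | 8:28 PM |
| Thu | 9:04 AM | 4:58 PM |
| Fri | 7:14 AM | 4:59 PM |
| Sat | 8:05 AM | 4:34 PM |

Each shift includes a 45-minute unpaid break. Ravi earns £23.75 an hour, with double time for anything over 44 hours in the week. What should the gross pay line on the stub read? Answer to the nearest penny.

Mon: 7:21 AM–3:27 PM = 8 h 6 min; less 45 min break → 7 h 21 min
Tue: 6:46 AM–6:44 PM = 11 h 58 min; less 45 min break → 11 h 13 min
Wed: 10:27 AM–8:28 PM = 10 h 1 min; less 45 min break → 9 h 16 min
Thu: 9:04 AM–4:58 PM = 7 h 54 min; less 45 min break → 7 h 9 min
Fri: 7:14 AM–4:59 PM = 9 h 45 min; less 45 min break → 9 h 0 min
Sat: 8:05 AM–4:34 PM = 8 h 29 min; less 45 min break → 7 h 44 min
Total worked: 51 h 43 min = 3103 min.
Regular 44 h 0 min = 2640 min at £23.75/h; overtime 7 h 43 min = 463 min at £47.50/h.
Pay = (2640 × £23.75 + 463 × £47.50) ÷ 60 = £1411.54.

£1411.54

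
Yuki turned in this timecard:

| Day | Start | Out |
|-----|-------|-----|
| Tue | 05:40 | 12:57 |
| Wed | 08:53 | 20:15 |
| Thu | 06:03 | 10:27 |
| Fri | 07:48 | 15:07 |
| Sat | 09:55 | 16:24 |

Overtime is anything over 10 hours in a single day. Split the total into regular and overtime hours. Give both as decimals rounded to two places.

Tue: 05:40–12:57 = 7 h 17 min
Wed: 08:53–20:15 = 11 h 22 min
Thu: 06:03–10:27 = 4 h 24 min
Fri: 07:48–15:07 = 7 h 19 min
Sat: 09:55–16:24 = 6 h 29 min
Tue reg 7 h 17 min / OT 0 h 0 min; Wed reg 10 h 0 min / OT 1 h 22 min; Thu reg 4 h 24 min / OT 0 h 0 min; Fri reg 7 h 19 min / OT 0 h 0 min; Sat reg 6 h 29 min / OT 0 h 0 min.
Totals: regular 35 h 29 min, overtime 1 h 22 min.

Regular 35.48 hours, overtime 1.37 hours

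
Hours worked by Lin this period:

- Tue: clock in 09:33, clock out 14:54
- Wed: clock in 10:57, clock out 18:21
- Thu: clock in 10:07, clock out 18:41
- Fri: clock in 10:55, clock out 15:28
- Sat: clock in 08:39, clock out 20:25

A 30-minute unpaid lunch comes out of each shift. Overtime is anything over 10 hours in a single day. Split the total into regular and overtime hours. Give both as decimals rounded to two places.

Tue: 09:33–14:54 = 5 h 21 min; less 30 min break → 4 h 51 min
Wed: 10:57–18:21 = 7 h 24 min; less 30 min break → 6 h 54 min
Thu: 10:07–18:41 = 8 h 34 min; less 30 min break → 8 h 4 min
Fri: 10:55–15:28 = 4 h 33 min; less 30 min break → 4 h 3 min
Sat: 08:39–20:25 = 11 h 46 min; less 30 min break → 11 h 16 min
Tue reg 4 h 51 min / OT 0 h 0 min; Wed reg 6 h 54 min / OT 0 h 0 min; Thu reg 8 h 4 min / OT 0 h 0 min; Fri reg 4 h 3 min / OT 0 h 0 min; Sat reg 10 h 0 min / OT 1 h 16 min.
Totals: regular 33 h 52 min, overtime 1 h 16 min.

Regular 33.87 hours, overtime 1.27 hours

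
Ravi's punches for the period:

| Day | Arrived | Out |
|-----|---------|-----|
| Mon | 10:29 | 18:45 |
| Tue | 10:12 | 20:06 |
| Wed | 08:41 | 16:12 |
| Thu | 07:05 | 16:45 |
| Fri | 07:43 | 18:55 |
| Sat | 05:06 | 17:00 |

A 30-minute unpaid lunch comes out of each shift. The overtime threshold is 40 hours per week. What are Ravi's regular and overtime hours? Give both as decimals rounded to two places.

Regular 40.00 hours, overtime 15.45 hours

Mon: 10:29–18:45 = 8 h 16 min; less 30 min break → 7 h 46 min
Tue: 10:12–20:06 = 9 h 54 min; less 30 min break → 9 h 24 min
Wed: 08:41–16:12 = 7 h 31 min; less 30 min break → 7 h 1 min
Thu: 07:05–16:45 = 9 h 40 min; less 30 min break → 9 h 10 min
Fri: 07:43–18:55 = 11 h 12 min; less 30 min break → 10 h 42 min
Sat: 05:06–17:00 = 11 h 54 min; less 30 min break → 11 h 24 min
Total worked: 55 h 27 min = 55.45 h.
Threshold 40 h → overtime 15 h 27 min, regular 40 h 0 min.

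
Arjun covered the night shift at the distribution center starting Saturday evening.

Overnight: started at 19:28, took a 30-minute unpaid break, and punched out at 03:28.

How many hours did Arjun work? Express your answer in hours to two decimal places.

7.50 hours

Overnight: 19:28 → midnight = 4 h 32 min; midnight → 03:28 = 3 h 28 min; span 8 h 0 min; less 30 min break → 7 h 30 min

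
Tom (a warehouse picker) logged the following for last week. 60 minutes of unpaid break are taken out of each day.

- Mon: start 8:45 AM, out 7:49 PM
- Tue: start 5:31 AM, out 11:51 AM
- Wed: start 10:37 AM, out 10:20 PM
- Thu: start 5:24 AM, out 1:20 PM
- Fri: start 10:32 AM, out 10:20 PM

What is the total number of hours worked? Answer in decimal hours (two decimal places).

Mon: 8:45 AM–7:49 PM = 11 h 4 min; less 60 min break → 10 h 4 min
Tue: 5:31 AM–11:51 AM = 6 h 20 min; less 60 min break → 5 h 20 min
Wed: 10:37 AM–10:20 PM = 11 h 43 min; less 60 min break → 10 h 43 min
Thu: 5:24 AM–1:20 PM = 7 h 56 min; less 60 min break → 6 h 56 min
Fri: 10:32 AM–10:20 PM = 11 h 48 min; less 60 min break → 10 h 48 min
Total: 10 h 4 min + 5 h 20 min + 10 h 43 min + 6 h 56 min + 10 h 48 min = 43 h 51 min.

43.85 hours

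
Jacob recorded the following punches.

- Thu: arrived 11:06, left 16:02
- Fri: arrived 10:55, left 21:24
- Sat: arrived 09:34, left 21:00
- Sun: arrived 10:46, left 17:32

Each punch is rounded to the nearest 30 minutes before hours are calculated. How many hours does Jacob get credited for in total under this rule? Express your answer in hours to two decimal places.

Thu: in 11:06→11:00, out 16:02→16:00; 5 h 0 min
Fri: in 10:55→11:00, out 21:24→21:30; 10 h 30 min
Sat: in 09:34→09:30, out 21:00→21:00; 11 h 30 min
Sun: in 10:46→11:00, out 17:32→17:30; 6 h 30 min
Total credited: 33 h 30 min.

33.50 hours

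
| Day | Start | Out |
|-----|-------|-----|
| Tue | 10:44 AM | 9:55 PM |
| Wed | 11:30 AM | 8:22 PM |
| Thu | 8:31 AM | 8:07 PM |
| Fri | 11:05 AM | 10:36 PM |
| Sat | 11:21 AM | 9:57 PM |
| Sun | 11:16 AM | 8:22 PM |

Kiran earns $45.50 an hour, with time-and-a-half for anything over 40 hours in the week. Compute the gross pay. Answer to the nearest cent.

Tue: 10:44 AM–9:55 PM = 11 h 11 min
Wed: 11:30 AM–8:22 PM = 8 h 52 min
Thu: 8:31 AM–8:07 PM = 11 h 36 min
Fri: 11:05 AM–10:36 PM = 11 h 31 min
Sat: 11:21 AM–9:57 PM = 10 h 36 min
Sun: 11:16 AM–8:22 PM = 9 h 6 min
Total worked: 62 h 52 min = 3772 min.
Regular 40 h 0 min = 2400 min at $45.50/h; overtime 22 h 52 min = 1372 min at $68.25/h.
Pay = (2400 × $45.50 + 1372 × $68.25) ÷ 60 = $3380.65.

$3380.65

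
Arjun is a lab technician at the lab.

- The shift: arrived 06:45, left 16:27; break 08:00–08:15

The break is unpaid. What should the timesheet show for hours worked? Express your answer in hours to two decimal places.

9.45 hours

The shift: 06:45–16:27 = 9 h 42 min; less 15 min break → 9 h 27 min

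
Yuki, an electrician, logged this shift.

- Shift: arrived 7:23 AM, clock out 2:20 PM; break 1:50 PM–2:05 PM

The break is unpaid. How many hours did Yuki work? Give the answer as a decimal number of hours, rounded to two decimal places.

6.70 hours

Shift: 7:23 AM–2:20 PM = 6 h 57 min; less 15 min break → 6 h 42 min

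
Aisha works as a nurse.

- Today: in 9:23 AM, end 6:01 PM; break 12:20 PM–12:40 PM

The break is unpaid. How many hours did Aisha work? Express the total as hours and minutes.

8 h 18 min

Today: 9:23 AM–6:01 PM = 8 h 38 min; less 20 min break → 8 h 18 min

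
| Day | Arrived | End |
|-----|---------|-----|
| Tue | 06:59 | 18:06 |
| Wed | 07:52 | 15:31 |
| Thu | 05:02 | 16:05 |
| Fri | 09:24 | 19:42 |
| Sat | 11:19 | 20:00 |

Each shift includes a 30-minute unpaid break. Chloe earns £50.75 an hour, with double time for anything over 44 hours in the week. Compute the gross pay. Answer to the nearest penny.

£2466.45

Tue: 06:59–18:06 = 11 h 7 min; less 30 min break → 10 h 37 min
Wed: 07:52–15:31 = 7 h 39 min; less 30 min break → 7 h 9 min
Thu: 05:02–16:05 = 11 h 3 min; less 30 min break → 10 h 33 min
Fri: 09:24–19:42 = 10 h 18 min; less 30 min break → 9 h 48 min
Sat: 11:19–20:00 = 8 h 41 min; less 30 min break → 8 h 11 min
Total worked: 46 h 18 min = 2778 min.
Regular 44 h 0 min = 2640 min at £50.75/h; overtime 2 h 18 min = 138 min at £101.50/h.
Pay = (2640 × £50.75 + 138 × £101.50) ÷ 60 = £2466.45.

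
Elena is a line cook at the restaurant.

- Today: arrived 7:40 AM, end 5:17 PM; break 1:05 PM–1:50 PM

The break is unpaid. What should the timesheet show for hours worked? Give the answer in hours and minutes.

Today: 7:40 AM–5:17 PM = 9 h 37 min; less 45 min break → 8 h 52 min

8 h 52 min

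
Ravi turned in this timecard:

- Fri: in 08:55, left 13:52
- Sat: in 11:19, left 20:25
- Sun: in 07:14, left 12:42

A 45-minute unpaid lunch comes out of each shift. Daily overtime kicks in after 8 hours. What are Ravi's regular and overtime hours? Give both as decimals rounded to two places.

Regular 16.92 hours, overtime 0.35 hours

Fri: 08:55–13:52 = 4 h 57 min; less 45 min break → 4 h 12 min
Sat: 11:19–20:25 = 9 h 6 min; less 45 min break → 8 h 21 min
Sun: 07:14–12:42 = 5 h 28 min; less 45 min break → 4 h 43 min
Fri reg 4 h 12 min / OT 0 h 0 min; Sat reg 8 h 0 min / OT 0 h 21 min; Sun reg 4 h 43 min / OT 0 h 0 min.
Totals: regular 16 h 55 min, overtime 0 h 21 min.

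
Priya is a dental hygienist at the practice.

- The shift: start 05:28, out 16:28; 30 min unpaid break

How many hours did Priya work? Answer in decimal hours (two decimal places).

10.50 hours

The shift: 05:28–16:28 = 11 h 0 min; less 30 min break → 10 h 30 min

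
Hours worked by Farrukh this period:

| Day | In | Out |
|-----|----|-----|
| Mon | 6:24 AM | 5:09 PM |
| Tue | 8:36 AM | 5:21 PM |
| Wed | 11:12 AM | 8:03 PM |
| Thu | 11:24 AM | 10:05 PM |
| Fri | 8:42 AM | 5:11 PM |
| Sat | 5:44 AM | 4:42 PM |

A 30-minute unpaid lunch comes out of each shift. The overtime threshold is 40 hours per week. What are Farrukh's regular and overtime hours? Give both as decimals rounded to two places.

Mon: 6:24 AM–5:09 PM = 10 h 45 min; less 30 min break → 10 h 15 min
Tue: 8:36 AM–5:21 PM = 8 h 45 min; less 30 min break → 8 h 15 min
Wed: 11:12 AM–8:03 PM = 8 h 51 min; less 30 min break → 8 h 21 min
Thu: 11:24 AM–10:05 PM = 10 h 41 min; less 30 min break → 10 h 11 min
Fri: 8:42 AM–5:11 PM = 8 h 29 min; less 30 min break → 7 h 59 min
Sat: 5:44 AM–4:42 PM = 10 h 58 min; less 30 min break → 10 h 28 min
Total worked: 55 h 29 min = 55.48 h.
Threshold 40 h → overtime 15 h 29 min, regular 40 h 0 min.

Regular 40.00 hours, overtime 15.48 hours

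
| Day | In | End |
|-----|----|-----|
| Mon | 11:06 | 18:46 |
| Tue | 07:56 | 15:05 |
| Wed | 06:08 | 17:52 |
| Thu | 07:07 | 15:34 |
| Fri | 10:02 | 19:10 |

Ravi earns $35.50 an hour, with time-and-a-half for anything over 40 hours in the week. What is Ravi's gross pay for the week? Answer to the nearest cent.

Mon: 11:06–18:46 = 7 h 40 min
Tue: 07:56–15:05 = 7 h 9 min
Wed: 06:08–17:52 = 11 h 44 min
Thu: 07:07–15:34 = 8 h 27 min
Fri: 10:02–19:10 = 9 h 8 min
Total worked: 44 h 8 min = 2648 min.
Regular 40 h 0 min = 2400 min at $35.50/h; overtime 4 h 8 min = 248 min at $53.25/h.
Pay = (2400 × $35.50 + 248 × $53.25) ÷ 60 = $1640.10.

$1640.10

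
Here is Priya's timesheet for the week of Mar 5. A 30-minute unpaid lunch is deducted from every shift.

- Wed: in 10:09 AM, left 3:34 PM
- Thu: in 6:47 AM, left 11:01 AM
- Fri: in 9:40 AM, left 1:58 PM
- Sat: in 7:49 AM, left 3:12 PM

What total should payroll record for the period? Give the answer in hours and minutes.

Wed: 10:09 AM–3:34 PM = 5 h 25 min; less 30 min break → 4 h 55 min
Thu: 6:47 AM–11:01 AM = 4 h 14 min; less 30 min break → 3 h 44 min
Fri: 9:40 AM–1:58 PM = 4 h 18 min; less 30 min break → 3 h 48 min
Sat: 7:49 AM–3:12 PM = 7 h 23 min; less 30 min break → 6 h 53 min
Total: 4 h 55 min + 3 h 44 min + 3 h 48 min + 6 h 53 min = 19 h 20 min.

19 h 20 min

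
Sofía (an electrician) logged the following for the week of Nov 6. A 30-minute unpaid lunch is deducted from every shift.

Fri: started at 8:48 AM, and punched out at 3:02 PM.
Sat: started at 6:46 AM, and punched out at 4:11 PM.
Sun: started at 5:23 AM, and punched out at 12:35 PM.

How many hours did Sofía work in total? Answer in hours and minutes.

21 h 21 min

Fri: 8:48 AM–3:02 PM = 6 h 14 min; less 30 min break → 5 h 44 min
Sat: 6:46 AM–4:11 PM = 9 h 25 min; less 30 min break → 8 h 55 min
Sun: 5:23 AM–12:35 PM = 7 h 12 min; less 30 min break → 6 h 42 min
Total: 5 h 44 min + 8 h 55 min + 6 h 42 min = 21 h 21 min.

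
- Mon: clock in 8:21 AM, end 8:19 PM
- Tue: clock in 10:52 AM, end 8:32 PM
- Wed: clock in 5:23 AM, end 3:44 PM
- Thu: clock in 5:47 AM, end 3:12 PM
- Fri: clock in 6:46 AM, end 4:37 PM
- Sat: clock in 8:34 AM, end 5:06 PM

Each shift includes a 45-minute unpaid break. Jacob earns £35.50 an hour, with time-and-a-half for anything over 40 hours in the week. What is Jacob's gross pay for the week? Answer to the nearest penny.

£2233.84

Mon: 8:21 AM–8:19 PM = 11 h 58 min; less 45 min break → 11 h 13 min
Tue: 10:52 AM–8:32 PM = 9 h 40 min; less 45 min break → 8 h 55 min
Wed: 5:23 AM–3:44 PM = 10 h 21 min; less 45 min break → 9 h 36 min
Thu: 5:47 AM–3:12 PM = 9 h 25 min; less 45 min break → 8 h 40 min
Fri: 6:46 AM–4:37 PM = 9 h 51 min; less 45 min break → 9 h 6 min
Sat: 8:34 AM–5:06 PM = 8 h 32 min; less 45 min break → 7 h 47 min
Total worked: 55 h 17 min = 3317 min.
Regular 40 h 0 min = 2400 min at £35.50/h; overtime 15 h 17 min = 917 min at £53.25/h.
Pay = (2400 × £35.50 + 917 × £53.25) ÷ 60 = £2233.84.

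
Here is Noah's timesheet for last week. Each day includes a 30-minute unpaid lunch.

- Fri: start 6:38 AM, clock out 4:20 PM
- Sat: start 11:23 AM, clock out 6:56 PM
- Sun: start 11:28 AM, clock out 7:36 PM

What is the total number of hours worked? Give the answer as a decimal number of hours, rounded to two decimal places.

Fri: 6:38 AM–4:20 PM = 9 h 42 min; less 30 min break → 9 h 12 min
Sat: 11:23 AM–6:56 PM = 7 h 33 min; less 30 min break → 7 h 3 min
Sun: 11:28 AM–7:36 PM = 8 h 8 min; less 30 min break → 7 h 38 min
Total: 9 h 12 min + 7 h 3 min + 7 h 38 min = 23 h 53 min.

23.88 hours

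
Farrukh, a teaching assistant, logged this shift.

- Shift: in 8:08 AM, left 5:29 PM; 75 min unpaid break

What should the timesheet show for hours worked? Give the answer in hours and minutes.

8 h 6 min

Shift: 8:08 AM–5:29 PM = 9 h 21 min; less 75 min break → 8 h 6 min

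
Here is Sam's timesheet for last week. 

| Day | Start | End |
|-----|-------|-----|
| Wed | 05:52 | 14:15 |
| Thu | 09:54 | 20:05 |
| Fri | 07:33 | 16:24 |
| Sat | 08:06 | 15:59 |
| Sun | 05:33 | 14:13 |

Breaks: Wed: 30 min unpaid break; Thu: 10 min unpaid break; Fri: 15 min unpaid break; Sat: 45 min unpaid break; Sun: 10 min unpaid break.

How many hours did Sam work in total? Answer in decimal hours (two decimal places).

42.13 hours

Wed: 05:52–14:15 = 8 h 23 min; less 30 min break → 7 h 53 min
Thu: 09:54–20:05 = 10 h 11 min; less 10 min break → 10 h 1 min
Fri: 07:33–16:24 = 8 h 51 min; less 15 min break → 8 h 36 min
Sat: 08:06–15:59 = 7 h 53 min; less 45 min break → 7 h 8 min
Sun: 05:33–14:13 = 8 h 40 min; less 10 min break → 8 h 30 min
Total: 7 h 53 min + 10 h 1 min + 8 h 36 min + 7 h 8 min + 8 h 30 min = 42 h 8 min.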